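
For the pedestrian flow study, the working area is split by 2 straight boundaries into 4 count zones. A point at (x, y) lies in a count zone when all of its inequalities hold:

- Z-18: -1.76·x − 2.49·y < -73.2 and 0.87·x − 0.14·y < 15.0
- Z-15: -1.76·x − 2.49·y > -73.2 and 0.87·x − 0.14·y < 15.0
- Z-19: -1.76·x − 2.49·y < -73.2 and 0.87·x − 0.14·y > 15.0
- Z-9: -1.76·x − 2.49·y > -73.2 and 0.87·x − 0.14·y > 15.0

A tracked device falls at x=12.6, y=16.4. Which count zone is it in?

Z-15

-1.76·12.6 − 2.49·16.4 = -63.012, which is > -73.2
0.87·12.6 − 0.14·16.4 = 8.666, which is < 15.0
This sign pattern matches Z-15.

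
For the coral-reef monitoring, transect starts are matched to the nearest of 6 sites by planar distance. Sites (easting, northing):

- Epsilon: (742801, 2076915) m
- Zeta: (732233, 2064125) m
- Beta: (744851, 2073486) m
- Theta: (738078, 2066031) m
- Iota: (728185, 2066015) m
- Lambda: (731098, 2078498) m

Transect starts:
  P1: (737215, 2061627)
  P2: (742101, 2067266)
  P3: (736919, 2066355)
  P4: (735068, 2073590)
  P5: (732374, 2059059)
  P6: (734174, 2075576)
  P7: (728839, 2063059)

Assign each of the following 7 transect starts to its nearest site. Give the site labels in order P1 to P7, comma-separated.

Theta, Theta, Theta, Lambda, Zeta, Lambda, Iota

P1 → Theta (d²=20139985.00)
P2 → Theta (d²=17709754.00)
P3 → Theta (d²=1448257.00)
P4 → Lambda (d²=39849364.00)
P5 → Zeta (d²=25684237.00)
P6 → Lambda (d²=17999860.00)
P7 → Iota (d²=9165652.00)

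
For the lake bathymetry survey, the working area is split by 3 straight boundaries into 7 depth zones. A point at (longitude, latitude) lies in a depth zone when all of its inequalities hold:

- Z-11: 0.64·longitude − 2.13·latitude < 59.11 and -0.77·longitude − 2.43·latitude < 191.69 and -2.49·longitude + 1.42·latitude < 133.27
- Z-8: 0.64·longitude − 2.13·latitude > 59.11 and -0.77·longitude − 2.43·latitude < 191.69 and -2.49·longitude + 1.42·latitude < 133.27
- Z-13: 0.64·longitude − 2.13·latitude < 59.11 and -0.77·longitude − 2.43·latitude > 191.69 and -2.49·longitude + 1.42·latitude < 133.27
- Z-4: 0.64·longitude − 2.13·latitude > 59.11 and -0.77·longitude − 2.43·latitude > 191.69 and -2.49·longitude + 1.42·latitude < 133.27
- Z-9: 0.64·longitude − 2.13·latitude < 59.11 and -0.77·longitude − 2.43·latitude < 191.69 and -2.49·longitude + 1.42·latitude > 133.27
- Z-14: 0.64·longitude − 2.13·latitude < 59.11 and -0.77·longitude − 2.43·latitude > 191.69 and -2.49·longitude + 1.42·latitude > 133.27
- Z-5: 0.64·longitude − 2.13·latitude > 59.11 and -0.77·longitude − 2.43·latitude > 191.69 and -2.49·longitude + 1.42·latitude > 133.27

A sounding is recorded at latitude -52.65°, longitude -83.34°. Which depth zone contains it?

Z-13

0.64·-83.34 − 2.13·-52.65 = 58.807, which is < 59.11
-0.77·-83.34 − 2.43·-52.65 = 192.111, which is > 191.69
-2.49·-83.34 + 1.42·-52.65 = 132.754, which is < 133.27
This sign pattern matches Z-13.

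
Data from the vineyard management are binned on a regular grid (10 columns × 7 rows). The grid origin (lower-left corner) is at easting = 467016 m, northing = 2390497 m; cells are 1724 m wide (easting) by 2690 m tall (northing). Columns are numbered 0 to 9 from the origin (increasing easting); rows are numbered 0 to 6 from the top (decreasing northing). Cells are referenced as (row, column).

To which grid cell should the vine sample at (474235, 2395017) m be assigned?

Column index: ⌊(474235 − 467016) / 1724⌋ = ⌊4.187⌋ = 4
Row offset from origin: ⌊(2395017 − 2390497) / 2690⌋ = ⌊1.680⌋ = 1 → row 5 (counted from top)

(5, 4)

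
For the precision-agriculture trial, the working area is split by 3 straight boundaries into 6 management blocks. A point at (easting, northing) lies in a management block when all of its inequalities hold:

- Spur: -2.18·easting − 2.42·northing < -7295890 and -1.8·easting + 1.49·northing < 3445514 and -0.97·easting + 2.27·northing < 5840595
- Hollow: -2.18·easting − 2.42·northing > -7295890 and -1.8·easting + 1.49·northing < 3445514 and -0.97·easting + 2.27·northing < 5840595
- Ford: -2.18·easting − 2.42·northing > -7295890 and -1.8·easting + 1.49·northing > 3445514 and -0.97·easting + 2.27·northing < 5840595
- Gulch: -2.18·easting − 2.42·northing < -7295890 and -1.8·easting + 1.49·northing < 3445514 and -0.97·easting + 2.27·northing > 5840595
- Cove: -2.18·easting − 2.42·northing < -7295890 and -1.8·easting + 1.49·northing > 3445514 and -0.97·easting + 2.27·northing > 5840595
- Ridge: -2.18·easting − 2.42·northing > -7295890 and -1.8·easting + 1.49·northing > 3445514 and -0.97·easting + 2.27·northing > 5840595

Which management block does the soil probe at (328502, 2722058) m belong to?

-2.18·328502 − 2.42·2722058 = -7303514.720, which is < -7295890
-1.8·328502 + 1.49·2722058 = 3464562.820, which is > 3445514
-0.97·328502 + 2.27·2722058 = 5860424.720, which is > 5840595
This sign pattern matches Cove.

Cove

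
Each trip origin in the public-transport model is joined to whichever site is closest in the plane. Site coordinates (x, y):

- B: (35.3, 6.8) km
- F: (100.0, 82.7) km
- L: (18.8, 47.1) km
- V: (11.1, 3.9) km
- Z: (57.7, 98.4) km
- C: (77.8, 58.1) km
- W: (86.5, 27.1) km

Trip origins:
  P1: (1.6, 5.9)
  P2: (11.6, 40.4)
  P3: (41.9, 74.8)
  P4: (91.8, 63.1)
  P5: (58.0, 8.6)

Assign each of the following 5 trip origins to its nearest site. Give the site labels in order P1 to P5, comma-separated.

V, L, Z, C, B

P1 → V (d²=94.25)
P2 → L (d²=96.73)
P3 → Z (d²=806.60)
P4 → C (d²=221.00)
P5 → B (d²=518.53)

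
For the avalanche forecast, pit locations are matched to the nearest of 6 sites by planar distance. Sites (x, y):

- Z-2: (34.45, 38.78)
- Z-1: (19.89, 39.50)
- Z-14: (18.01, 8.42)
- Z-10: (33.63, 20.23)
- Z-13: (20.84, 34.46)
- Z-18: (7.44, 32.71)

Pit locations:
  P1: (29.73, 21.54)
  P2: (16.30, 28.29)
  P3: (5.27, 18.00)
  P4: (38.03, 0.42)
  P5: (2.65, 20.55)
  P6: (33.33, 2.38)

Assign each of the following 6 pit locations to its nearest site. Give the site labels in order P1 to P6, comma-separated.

P1 → Z-10 (d²=16.93)
P2 → Z-13 (d²=58.68)
P3 → Z-18 (d²=221.09)
P4 → Z-10 (d²=411.80)
P5 → Z-18 (d²=170.81)
P6 → Z-14 (d²=271.18)

Z-10, Z-13, Z-18, Z-10, Z-18, Z-14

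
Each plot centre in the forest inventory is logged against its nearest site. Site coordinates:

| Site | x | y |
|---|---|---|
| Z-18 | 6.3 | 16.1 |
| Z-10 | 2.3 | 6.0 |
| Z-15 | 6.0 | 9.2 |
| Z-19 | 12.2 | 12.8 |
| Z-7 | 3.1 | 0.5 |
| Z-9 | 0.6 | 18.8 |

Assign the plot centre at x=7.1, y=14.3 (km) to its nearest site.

Z-18

Squared distances to each site:
Z-18: 3.880; Z-10: 91.930; Z-15: 27.220; Z-19: 28.260; Z-7: 206.440; Z-9: 62.500.
Minimum at Z-18.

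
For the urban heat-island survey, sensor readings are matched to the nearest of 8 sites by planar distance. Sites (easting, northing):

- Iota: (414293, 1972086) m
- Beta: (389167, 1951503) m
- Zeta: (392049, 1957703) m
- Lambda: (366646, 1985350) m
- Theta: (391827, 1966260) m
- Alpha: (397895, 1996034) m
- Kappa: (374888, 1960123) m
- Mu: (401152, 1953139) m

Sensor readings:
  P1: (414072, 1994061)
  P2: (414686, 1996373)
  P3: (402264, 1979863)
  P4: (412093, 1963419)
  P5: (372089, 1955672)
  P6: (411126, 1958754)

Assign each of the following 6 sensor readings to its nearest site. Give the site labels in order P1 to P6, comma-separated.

Alpha, Alpha, Iota, Iota, Kappa, Mu

P1 → Alpha (d²=265588058.00)
P2 → Alpha (d²=282052602.00)
P3 → Iota (d²=205178570.00)
P4 → Iota (d²=79956889.00)
P5 → Kappa (d²=27645802.00)
P6 → Mu (d²=131008901.00)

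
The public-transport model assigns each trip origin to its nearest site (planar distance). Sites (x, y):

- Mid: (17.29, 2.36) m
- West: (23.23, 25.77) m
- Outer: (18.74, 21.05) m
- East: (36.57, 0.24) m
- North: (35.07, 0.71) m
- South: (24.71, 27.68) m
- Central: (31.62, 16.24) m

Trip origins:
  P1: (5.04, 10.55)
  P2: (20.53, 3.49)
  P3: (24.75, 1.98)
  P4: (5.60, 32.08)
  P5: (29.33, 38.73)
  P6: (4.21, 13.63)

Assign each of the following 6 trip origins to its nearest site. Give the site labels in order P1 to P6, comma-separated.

P1 → Mid (d²=217.14)
P2 → Mid (d²=11.77)
P3 → Mid (d²=55.80)
P4 → Outer (d²=294.32)
P5 → South (d²=143.45)
P6 → Outer (d²=266.18)

Mid, Mid, Mid, Outer, South, Outer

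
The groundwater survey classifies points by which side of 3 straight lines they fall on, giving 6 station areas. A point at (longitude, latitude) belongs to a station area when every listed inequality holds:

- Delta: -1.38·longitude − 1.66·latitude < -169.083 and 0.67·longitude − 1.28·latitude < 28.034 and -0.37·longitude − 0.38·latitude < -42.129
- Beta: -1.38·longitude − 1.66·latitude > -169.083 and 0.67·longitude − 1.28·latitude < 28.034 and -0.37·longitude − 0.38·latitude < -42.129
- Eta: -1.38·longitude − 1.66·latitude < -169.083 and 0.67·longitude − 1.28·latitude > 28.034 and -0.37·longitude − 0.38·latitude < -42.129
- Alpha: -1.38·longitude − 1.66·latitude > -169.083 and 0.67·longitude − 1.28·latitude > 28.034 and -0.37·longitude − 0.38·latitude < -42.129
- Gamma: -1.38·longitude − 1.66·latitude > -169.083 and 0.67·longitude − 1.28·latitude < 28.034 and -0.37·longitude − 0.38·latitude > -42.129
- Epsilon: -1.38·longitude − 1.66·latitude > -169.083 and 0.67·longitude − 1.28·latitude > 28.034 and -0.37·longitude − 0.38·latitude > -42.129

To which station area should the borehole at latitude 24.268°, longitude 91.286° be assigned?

Alpha

-1.38·91.286 − 1.66·24.268 = -166.260, which is > -169.083
0.67·91.286 − 1.28·24.268 = 30.099, which is > 28.034
-0.37·91.286 − 0.38·24.268 = -42.998, which is < -42.129
This sign pattern matches Alpha.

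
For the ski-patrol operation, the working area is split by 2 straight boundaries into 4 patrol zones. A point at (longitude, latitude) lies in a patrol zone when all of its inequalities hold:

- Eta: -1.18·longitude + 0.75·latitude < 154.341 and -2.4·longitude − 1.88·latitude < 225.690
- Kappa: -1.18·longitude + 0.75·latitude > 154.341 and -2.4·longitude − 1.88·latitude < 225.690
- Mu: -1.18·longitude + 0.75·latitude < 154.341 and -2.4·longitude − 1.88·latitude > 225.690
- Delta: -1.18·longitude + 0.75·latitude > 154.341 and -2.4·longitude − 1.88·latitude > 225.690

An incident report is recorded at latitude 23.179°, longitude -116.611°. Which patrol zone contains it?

Delta

-1.18·-116.611 + 0.75·23.179 = 154.985, which is > 154.341
-2.4·-116.611 − 1.88·23.179 = 236.290, which is > 225.690
This sign pattern matches Delta.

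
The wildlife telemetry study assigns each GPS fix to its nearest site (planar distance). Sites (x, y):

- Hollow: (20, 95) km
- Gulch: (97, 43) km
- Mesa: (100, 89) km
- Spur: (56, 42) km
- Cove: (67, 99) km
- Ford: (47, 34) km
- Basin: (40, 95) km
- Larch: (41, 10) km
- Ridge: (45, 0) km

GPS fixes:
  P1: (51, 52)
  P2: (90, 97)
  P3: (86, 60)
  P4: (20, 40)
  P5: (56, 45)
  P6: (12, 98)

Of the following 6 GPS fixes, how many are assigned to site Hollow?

P1 → Spur
P2 → Mesa
P3 → Gulch
P4 → Ford
P5 → Spur
P6 → Hollow
1 of the 6 goes to Hollow.

1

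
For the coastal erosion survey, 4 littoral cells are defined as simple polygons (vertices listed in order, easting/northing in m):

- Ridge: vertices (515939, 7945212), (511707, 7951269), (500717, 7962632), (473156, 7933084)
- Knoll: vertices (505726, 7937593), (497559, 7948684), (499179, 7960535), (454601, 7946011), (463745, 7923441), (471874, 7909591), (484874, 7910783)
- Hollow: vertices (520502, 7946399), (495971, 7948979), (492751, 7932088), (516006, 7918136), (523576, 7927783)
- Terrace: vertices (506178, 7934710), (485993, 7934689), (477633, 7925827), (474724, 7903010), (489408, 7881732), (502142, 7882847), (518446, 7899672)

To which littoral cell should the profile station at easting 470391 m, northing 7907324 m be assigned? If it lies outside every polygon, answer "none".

Cast a ray rightward from (470391, 7907324). For each polygon, the edges (by vertex number in listed order) whose endpoints lie on opposite sides of northing = 7907324, where each meets that height, and whether that is right or left of the point:
Ridge: no edge straddles that height → 0 crossings.
Knoll: no edge straddles that height → 0 crossings.
Hollow: no edge straddles that height → 0 crossings.
Terrace: 3–4 at easting≈475274.0 (right), 7–1 at easting≈515766.8 (right) → 2 crossings.
All counts are even, so the point lies outside every listed polygon.

none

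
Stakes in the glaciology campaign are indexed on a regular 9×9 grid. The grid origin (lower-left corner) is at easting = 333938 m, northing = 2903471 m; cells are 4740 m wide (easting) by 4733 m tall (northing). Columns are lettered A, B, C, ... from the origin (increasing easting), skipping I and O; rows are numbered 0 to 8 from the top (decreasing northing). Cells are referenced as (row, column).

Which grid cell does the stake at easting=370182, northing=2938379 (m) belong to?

(1, H)

Column index: ⌊(370182 − 333938) / 4740⌋ = ⌊7.646⌋ = 7 → column H
Row offset from origin: ⌊(2938379 − 2903471) / 4733⌋ = ⌊7.375⌋ = 7 → row 1 (counted from top)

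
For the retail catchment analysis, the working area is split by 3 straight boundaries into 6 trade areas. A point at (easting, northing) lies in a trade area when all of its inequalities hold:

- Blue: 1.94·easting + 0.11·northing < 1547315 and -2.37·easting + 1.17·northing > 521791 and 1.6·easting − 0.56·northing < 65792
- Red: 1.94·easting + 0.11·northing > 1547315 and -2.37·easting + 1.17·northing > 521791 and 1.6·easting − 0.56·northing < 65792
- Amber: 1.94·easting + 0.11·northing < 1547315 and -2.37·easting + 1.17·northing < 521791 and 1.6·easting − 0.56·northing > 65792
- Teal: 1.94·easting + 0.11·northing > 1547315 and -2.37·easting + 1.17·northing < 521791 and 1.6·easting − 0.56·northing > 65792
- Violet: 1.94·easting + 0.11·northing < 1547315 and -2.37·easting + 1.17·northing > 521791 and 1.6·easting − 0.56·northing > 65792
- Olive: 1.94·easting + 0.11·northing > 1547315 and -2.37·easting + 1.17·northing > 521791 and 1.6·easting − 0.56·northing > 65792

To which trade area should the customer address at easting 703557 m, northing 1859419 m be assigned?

Teal

1.94·703557 + 0.11·1859419 = 1569436.670, which is > 1547315
-2.37·703557 + 1.17·1859419 = 508090.140, which is < 521791
1.6·703557 − 0.56·1859419 = 84416.560, which is > 65792
This sign pattern matches Teal.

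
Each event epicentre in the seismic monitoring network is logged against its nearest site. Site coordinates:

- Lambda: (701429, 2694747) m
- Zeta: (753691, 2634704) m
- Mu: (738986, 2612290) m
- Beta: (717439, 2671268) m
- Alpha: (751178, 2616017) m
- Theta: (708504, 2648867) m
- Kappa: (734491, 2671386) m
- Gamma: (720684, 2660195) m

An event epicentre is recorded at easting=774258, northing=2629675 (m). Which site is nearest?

Zeta

Squared distances to each site:
Lambda: 9538428425.000; Zeta: 448292330.000; Mu: 1546352209.000; Beta: 4958376410.000; Alpha: 719227364.000; Theta: 4691921380.000; Kappa: 3321221810.000; Gamma: 3801643876.000.
Minimum at Zeta.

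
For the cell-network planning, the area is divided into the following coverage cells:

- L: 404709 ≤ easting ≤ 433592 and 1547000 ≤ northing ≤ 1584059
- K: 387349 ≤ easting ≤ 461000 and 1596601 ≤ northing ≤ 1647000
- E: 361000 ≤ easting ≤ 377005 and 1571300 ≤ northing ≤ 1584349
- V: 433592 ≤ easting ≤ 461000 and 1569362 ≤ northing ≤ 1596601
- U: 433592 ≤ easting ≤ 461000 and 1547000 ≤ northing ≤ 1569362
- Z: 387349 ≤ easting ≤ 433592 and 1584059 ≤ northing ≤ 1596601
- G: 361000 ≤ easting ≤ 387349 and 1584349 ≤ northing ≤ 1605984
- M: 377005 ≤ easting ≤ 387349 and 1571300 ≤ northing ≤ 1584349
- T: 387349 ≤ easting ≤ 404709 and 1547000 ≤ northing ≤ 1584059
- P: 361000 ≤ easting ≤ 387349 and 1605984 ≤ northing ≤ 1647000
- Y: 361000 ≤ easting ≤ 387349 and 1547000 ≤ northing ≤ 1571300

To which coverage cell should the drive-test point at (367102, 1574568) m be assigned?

The point has easting = 367102 and northing = 1574568.
Only E satisfies 361000 ≤ easting ≤ 377005 and 1571300 ≤ northing ≤ 1584349.

E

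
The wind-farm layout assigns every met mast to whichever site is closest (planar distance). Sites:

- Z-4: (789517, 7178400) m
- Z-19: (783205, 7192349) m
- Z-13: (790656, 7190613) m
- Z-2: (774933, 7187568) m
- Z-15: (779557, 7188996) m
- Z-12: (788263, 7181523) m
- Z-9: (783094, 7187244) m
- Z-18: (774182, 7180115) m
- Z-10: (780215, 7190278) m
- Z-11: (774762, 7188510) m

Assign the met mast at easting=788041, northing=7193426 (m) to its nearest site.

Squared distances to each site:
Z-4: 227959252.000; Z-19: 24546825.000; Z-13: 14751194.000; Z-2: 206135828.000; Z-15: 91603156.000; Z-12: 141730693.000; Z-9: 62689933.000; Z-18: 369254602.000; Z-10: 71156180.000; Z-11: 200498897.000.
Minimum at Z-13.

Z-13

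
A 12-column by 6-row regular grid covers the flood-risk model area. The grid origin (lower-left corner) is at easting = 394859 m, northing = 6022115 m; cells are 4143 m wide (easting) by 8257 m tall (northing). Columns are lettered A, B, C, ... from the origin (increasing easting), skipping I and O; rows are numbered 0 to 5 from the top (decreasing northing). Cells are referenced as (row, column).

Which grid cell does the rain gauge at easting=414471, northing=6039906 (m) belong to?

Column index: ⌊(414471 − 394859) / 4143⌋ = ⌊4.734⌋ = 4 → column E
Row offset from origin: ⌊(6039906 − 6022115) / 8257⌋ = ⌊2.155⌋ = 2 → row 3 (counted from top)

(3, E)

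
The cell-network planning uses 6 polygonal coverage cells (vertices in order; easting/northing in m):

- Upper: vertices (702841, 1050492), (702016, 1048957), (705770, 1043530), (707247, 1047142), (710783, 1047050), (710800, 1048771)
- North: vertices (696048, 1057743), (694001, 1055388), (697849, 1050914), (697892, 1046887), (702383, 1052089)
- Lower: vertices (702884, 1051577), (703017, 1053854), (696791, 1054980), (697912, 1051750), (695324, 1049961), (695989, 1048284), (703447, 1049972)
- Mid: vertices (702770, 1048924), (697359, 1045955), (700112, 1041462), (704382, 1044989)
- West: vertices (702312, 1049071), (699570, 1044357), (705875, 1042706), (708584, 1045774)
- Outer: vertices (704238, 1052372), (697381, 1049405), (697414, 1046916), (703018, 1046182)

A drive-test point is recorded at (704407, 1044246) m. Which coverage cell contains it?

Cast a ray rightward from (704407, 1044246). For each polygon, the edges (by vertex number in listed order) whose endpoints lie on opposite sides of northing = 1044246, where each meets that height, and whether that is right or left of the point:
Upper: 2–3 at easting≈705274.7 (right), 3–4 at easting≈706062.8 (right) → 2 crossings.
North: no edge straddles that height → 0 crossings.
Lower: no edge straddles that height → 0 crossings.
Mid: 2–3 at easting≈698406.2 (left), 3–4 at easting≈703482.5 (left) → 0 crossings.
West: 2–3 at easting≈699993.9 (left), 3–4 at easting≈707234.8 (right) → 1 crossing.
Outer: no edge straddles that height → 0 crossings.
Only West has an odd count, so the point is inside West.

West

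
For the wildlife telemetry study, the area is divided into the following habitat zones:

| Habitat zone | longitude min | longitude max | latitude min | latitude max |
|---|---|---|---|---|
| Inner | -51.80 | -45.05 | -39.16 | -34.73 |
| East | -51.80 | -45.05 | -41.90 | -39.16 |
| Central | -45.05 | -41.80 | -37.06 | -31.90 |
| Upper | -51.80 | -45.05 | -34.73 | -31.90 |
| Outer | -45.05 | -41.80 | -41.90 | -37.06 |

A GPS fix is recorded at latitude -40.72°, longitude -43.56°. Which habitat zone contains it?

Outer

The point has longitude = -43.56 and latitude = -40.72.
Only Outer satisfies -45.05 ≤ longitude ≤ -41.80 and -41.90 ≤ latitude ≤ -37.06.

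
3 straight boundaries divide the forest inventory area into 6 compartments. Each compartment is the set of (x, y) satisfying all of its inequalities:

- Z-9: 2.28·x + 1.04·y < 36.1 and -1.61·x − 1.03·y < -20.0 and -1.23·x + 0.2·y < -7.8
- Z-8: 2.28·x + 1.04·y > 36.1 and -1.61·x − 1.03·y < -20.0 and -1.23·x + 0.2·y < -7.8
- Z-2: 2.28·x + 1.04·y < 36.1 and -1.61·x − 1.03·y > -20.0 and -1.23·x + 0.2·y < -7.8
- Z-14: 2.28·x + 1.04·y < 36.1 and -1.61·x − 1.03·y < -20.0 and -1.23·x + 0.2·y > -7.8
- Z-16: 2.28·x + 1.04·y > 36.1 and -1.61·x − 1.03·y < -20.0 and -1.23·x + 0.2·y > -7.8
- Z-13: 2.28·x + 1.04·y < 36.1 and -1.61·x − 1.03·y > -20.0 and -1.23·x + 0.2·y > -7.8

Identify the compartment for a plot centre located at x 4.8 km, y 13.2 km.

2.28·4.8 + 1.04·13.2 = 24.672, which is < 36.1
-1.61·4.8 − 1.03·13.2 = -21.324, which is < -20.0
-1.23·4.8 + 0.2·13.2 = -3.264, which is > -7.8
This sign pattern matches Z-14.

Z-14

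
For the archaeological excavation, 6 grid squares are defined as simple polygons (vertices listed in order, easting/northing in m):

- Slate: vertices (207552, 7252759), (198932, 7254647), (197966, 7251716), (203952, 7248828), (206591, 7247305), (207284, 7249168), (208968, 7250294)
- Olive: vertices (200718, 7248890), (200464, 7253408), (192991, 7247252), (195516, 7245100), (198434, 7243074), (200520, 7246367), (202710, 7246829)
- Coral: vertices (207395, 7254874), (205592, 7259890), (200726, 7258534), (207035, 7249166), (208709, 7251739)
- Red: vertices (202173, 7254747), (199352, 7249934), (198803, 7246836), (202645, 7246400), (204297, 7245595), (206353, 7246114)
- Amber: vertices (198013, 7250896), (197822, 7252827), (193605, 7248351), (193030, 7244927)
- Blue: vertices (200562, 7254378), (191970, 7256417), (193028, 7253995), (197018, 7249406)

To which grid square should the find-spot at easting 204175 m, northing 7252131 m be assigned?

Slate

Cast a ray rightward from (204175, 7252131). For each polygon, the edges (by vertex number in listed order) whose endpoints lie on opposite sides of northing = 7252131, where each meets that height, and whether that is right or left of the point:
Slate: 2–3 at easting≈198102.8 (left), 7–1 at easting≈207912.7 (right) → 1 crossing.
Olive: 1–2 at easting≈200535.8 (left), 2–3 at easting≈198913.8 (left) → 0 crossings.
Coral: 3–4 at easting≈205038.2 (right), 5–1 at easting≈208544.7 (right) → 2 crossings.
Red: 1–2 at easting≈200639.7 (left), 6–1 at easting≈203439.6 (left) → 0 crossings.
Amber: 1–2 at easting≈197890.8 (left), 2–3 at easting≈197166.3 (left) → 0 crossings.
Blue: 3–4 at easting≈194648.7 (left), 4–1 at easting≈198960.4 (left) → 0 crossings.
Only Slate has an odd count, so the point is inside Slate.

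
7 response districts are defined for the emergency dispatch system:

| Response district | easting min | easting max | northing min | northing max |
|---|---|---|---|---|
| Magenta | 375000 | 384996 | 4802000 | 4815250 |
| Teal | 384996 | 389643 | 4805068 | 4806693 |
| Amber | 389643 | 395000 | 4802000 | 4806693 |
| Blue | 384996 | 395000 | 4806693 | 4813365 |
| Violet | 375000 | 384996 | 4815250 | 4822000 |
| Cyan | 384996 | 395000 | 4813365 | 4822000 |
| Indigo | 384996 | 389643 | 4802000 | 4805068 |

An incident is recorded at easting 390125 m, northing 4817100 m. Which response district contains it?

The point has easting = 390125 and northing = 4817100.
Only Cyan satisfies 384996 ≤ easting ≤ 395000 and 4813365 ≤ northing ≤ 4822000.

Cyan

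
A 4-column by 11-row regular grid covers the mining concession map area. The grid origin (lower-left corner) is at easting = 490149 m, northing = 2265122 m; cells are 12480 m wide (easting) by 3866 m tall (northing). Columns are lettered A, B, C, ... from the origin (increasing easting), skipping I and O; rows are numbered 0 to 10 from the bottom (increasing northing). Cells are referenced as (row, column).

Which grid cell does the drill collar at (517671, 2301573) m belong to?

Column index: ⌊(517671 − 490149) / 12480⌋ = ⌊2.205⌋ = 2 → column C
Row offset from origin: ⌊(2301573 − 2265122) / 3866⌋ = ⌊9.429⌋ = 9 → row 9

(9, C)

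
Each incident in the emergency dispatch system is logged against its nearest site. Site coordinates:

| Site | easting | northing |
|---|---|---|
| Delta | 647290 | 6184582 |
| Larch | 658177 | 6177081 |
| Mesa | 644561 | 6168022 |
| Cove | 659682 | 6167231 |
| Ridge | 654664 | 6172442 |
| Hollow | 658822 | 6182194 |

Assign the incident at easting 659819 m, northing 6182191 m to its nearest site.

Squared distances to each site:
Delta: 162692722.000; Larch: 28808264.000; Mesa: 433567125.000; Cove: 223820369.000; Ridge: 121617026.000; Hollow: 994018.000.
Minimum at Hollow.

Hollow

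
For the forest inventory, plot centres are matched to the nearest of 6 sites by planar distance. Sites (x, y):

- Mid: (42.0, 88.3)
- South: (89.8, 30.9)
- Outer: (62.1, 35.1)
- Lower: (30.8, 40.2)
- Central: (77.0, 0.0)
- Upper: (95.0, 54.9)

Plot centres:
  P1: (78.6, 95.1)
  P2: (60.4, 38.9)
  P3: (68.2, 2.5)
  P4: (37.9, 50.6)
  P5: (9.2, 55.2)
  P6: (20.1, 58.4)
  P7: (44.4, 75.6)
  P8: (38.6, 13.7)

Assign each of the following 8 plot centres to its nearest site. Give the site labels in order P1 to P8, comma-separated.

P1 → Mid (d²=1385.80)
P2 → Outer (d²=17.33)
P3 → Central (d²=83.69)
P4 → Lower (d²=158.57)
P5 → Lower (d²=691.56)
P6 → Lower (d²=445.73)
P7 → Mid (d²=167.05)
P8 → Lower (d²=763.09)

Mid, Outer, Central, Lower, Lower, Lower, Mid, Lower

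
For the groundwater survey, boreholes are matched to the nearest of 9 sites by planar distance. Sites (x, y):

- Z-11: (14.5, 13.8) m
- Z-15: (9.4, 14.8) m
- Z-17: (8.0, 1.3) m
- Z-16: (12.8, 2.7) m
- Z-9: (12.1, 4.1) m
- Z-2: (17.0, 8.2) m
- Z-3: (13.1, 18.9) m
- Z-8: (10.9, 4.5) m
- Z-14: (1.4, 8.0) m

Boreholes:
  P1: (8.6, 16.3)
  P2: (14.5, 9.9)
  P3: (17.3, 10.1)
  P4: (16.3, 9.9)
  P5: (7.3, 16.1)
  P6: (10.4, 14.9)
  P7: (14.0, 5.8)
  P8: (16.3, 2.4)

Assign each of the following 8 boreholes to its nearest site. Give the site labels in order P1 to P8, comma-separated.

Z-15, Z-2, Z-2, Z-2, Z-15, Z-15, Z-9, Z-16

P1 → Z-15 (d²=2.89)
P2 → Z-2 (d²=9.14)
P3 → Z-2 (d²=3.70)
P4 → Z-2 (d²=3.38)
P5 → Z-15 (d²=6.10)
P6 → Z-15 (d²=1.01)
P7 → Z-9 (d²=6.50)
P8 → Z-16 (d²=12.34)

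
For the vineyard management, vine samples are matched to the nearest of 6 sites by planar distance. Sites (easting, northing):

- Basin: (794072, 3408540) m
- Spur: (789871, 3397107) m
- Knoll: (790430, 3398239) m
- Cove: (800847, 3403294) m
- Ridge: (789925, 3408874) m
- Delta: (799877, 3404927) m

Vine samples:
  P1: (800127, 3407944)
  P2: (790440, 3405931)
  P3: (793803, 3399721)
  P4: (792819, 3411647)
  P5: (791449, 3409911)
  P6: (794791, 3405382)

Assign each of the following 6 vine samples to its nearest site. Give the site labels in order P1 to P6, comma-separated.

P1 → Delta (d²=9164789.00)
P2 → Ridge (d²=8926474.00)
P3 → Knoll (d²=13573453.00)
P4 → Basin (d²=11223458.00)
P5 → Ridge (d²=3397945.00)
P6 → Basin (d²=10489925.00)

Delta, Ridge, Knoll, Basin, Ridge, Basin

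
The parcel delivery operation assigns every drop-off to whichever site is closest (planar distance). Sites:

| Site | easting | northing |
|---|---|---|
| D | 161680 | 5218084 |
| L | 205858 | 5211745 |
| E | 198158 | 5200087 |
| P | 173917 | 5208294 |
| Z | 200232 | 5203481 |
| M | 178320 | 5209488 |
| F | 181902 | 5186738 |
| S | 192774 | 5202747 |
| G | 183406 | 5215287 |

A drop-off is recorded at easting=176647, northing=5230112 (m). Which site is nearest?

Squared distances to each site:
D: 368683873.000; L: 1190629210.000; E: 1364223746.000; P: 483478024.000; Z: 1265462386.000; M: 428148305.000; F: 1908918901.000; S: 1008923354.000; G: 265464706.000.
Minimum at G.

G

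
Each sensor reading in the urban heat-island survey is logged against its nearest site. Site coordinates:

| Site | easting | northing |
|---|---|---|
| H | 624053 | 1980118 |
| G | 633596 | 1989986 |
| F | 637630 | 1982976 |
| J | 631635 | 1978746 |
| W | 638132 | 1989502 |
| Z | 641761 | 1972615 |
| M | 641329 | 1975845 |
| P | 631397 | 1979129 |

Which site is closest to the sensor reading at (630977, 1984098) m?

Squared distances to each site:
H: 63782176.000; G: 41527705.000; F: 45521293.000; J: 29076868.000; W: 80397241.000; Z: 248153945.000; M: 175275913.000; P: 24867361.000.
Minimum at P.

P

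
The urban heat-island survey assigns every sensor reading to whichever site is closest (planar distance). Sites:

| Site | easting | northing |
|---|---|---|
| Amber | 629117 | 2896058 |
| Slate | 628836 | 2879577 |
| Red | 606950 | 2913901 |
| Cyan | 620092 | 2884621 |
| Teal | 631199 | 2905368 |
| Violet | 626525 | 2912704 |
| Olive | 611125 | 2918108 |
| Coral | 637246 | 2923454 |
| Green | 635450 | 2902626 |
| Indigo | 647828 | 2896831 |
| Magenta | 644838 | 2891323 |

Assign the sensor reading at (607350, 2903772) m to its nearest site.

Squared distances to each site:
Amber: 533308085.000; Slate: 1047046221.000; Red: 102756641.000; Cyan: 529119365.000; Teal: 571322017.000; Violet: 447461249.000; Olive: 219771521.000; Coral: 1281151940.000; Green: 790923316.000; Indigo: 1686645965.000; Magenta: 1560327745.000.
Minimum at Red.

Red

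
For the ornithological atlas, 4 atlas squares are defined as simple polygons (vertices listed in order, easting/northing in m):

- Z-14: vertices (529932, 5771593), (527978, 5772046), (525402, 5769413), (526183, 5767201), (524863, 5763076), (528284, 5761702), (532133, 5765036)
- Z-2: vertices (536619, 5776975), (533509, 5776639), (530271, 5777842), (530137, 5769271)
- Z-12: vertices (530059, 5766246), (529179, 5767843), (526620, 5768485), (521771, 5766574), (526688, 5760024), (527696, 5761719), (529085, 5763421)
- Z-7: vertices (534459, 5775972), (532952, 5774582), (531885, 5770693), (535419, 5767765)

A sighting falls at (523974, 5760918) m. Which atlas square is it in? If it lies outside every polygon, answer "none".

Cast a ray rightward from (523974, 5760918). For each polygon, the edges (by vertex number in listed order) whose endpoints lie on opposite sides of northing = 5760918, where each meets that height, and whether that is right or left of the point:
Z-14: no edge straddles that height → 0 crossings.
Z-2: no edge straddles that height → 0 crossings.
Z-12: 4–5 at easting≈526016.9 (right), 5–6 at easting≈527219.7 (right) → 2 crossings.
Z-7: no edge straddles that height → 0 crossings.
All counts are even, so the point lies outside every listed polygon.

none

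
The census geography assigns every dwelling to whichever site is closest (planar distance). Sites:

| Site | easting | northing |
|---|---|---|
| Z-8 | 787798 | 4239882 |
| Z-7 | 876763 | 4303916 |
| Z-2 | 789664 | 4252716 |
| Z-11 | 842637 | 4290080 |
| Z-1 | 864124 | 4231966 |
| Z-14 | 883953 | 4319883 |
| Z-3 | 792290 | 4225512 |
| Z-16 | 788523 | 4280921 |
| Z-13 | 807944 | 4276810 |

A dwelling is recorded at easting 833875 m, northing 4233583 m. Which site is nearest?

Z-1

Squared distances to each site:
Z-8: 2162767330.000; Z-7: 6786111433.000; Z-2: 2320684210.000; Z-11: 3268683653.000; Z-1: 917616690.000; Z-14: 9955496084.000; Z-3: 1794453266.000; Z-16: 4297690148.000; Z-13: 2540990290.000.
Minimum at Z-1.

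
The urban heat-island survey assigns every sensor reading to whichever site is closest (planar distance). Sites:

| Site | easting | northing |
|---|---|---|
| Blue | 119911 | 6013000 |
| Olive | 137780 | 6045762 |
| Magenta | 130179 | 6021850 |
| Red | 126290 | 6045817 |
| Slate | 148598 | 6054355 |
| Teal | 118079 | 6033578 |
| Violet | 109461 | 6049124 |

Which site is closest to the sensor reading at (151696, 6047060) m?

Squared distances to each site:
Blue: 2170369825.000; Olive: 195339860.000; Magenta: 1098525389.000; Red: 647009885.000; Slate: 62814629.000; Teal: 1311867013.000; Violet: 1788055321.000.
Minimum at Slate.

Slate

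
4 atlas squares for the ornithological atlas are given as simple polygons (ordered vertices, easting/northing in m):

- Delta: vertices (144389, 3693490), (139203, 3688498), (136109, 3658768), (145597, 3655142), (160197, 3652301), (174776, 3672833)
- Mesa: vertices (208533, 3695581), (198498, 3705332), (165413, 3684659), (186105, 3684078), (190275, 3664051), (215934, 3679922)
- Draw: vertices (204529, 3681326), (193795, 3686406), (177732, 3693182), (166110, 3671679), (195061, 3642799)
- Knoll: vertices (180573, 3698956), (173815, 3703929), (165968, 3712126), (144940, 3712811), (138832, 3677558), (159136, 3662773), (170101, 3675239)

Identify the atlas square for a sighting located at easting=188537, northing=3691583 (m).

Mesa

Cast a ray rightward from (188537, 3691583). For each polygon, the edges (by vertex number in listed order) whose endpoints lie on opposite sides of northing = 3691583, where each meets that height, and whether that is right or left of the point:
Delta: 1–2 at easting≈142407.9 (left), 6–1 at easting≈147194.2 (left) → 0 crossings.
Mesa: 2–3 at easting≈176494.1 (left), 6–1 at easting≈210422.6 (right) → 1 crossing.
Draw: 2–3 at easting≈181522.5 (left), 3–4 at easting≈176867.8 (left) → 0 crossings.
Knoll: 4–5 at easting≈141262.0 (left), 7–1 at easting≈177317.5 (left) → 0 crossings.
Only Mesa has an odd count, so the point is inside Mesa.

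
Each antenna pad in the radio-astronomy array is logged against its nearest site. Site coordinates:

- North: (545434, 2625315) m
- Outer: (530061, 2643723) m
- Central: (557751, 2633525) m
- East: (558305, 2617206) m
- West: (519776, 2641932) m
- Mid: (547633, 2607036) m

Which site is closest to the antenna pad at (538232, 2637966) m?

Outer

Squared distances to each site:
North: 211916605.000; Outer: 99908290.000; Central: 400713842.000; East: 833902929.000; West: 356353092.000; Mid: 1045043701.000.
Minimum at Outer.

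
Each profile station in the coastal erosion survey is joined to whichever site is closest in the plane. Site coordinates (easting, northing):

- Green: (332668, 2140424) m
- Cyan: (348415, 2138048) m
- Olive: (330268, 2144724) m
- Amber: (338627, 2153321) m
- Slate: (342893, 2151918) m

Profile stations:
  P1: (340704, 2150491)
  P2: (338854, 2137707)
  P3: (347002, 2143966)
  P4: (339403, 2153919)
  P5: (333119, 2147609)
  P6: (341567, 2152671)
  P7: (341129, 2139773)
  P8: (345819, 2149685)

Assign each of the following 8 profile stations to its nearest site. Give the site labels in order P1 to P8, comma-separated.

Slate, Green, Cyan, Amber, Olive, Slate, Cyan, Slate

P1 → Slate (d²=6828050.00)
P2 → Green (d²=45648685.00)
P3 → Cyan (d²=37019293.00)
P4 → Amber (d²=959780.00)
P5 → Olive (d²=16451426.00)
P6 → Slate (d²=2325285.00)
P7 → Cyan (d²=56061421.00)
P8 → Slate (d²=13547765.00)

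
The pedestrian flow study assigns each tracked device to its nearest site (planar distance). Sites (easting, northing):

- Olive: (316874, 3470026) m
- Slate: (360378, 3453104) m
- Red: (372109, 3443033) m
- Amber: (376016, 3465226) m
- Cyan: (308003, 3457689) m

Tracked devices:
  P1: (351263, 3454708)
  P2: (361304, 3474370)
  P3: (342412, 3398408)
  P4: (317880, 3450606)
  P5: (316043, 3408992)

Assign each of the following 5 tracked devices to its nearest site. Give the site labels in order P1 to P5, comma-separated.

Slate, Amber, Red, Cyan, Cyan

P1 → Slate (d²=85656041.00)
P2 → Amber (d²=300055680.00)
P3 → Red (d²=2873302434.00)
P4 → Cyan (d²=147724018.00)
P5 → Cyan (d²=2436039409.00)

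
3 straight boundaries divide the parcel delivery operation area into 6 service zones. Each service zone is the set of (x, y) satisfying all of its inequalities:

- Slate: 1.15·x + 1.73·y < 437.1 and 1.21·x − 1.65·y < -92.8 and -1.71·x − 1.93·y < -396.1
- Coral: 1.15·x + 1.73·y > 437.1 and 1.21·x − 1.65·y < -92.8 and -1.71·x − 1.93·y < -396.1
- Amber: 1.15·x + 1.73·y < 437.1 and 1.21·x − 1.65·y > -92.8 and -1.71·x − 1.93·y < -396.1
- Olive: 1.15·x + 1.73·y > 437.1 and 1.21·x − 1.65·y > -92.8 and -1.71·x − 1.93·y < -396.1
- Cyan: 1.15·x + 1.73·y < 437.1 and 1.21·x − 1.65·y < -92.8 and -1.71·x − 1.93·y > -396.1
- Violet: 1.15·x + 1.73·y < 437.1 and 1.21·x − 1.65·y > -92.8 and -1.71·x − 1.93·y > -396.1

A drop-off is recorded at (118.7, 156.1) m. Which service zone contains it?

1.15·118.7 + 1.73·156.1 = 406.558, which is < 437.1
1.21·118.7 − 1.65·156.1 = -113.938, which is < -92.8
-1.71·118.7 − 1.93·156.1 = -504.250, which is < -396.1
This sign pattern matches Slate.

Slate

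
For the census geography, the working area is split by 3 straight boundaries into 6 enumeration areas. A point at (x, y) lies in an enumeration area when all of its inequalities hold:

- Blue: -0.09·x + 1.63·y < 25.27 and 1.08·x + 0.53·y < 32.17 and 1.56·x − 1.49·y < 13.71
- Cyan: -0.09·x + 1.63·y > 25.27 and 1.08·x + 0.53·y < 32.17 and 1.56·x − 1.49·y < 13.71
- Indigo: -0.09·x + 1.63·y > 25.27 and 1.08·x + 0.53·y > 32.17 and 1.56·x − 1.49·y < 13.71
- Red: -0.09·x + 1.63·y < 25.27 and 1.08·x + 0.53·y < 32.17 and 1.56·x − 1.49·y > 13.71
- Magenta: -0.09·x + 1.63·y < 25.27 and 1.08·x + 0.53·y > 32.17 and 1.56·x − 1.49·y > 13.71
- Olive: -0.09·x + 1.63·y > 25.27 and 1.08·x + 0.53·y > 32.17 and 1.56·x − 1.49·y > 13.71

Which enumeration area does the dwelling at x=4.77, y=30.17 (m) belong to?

Cyan

-0.09·4.77 + 1.63·30.17 = 48.748, which is > 25.27
1.08·4.77 + 0.53·30.17 = 21.142, which is < 32.17
1.56·4.77 − 1.49·30.17 = -37.512, which is < 13.71
This sign pattern matches Cyan.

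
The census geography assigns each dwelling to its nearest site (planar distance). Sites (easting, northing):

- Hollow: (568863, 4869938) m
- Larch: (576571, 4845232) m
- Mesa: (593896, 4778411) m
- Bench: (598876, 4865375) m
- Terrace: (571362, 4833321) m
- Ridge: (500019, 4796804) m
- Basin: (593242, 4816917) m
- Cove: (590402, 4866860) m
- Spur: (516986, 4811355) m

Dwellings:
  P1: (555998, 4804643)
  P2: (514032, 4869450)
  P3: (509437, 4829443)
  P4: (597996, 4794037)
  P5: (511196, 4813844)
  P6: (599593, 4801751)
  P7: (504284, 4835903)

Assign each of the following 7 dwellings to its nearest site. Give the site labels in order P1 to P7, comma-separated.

P1 → Terrace (d²=1058480180.00)
P2 → Hollow (d²=3006676705.00)
P3 → Spur (d²=384163145.00)
P4 → Mesa (d²=260981876.00)
P5 → Spur (d²=39719221.00)
P6 → Basin (d²=270342757.00)
P7 → Spur (d²=763945108.00)

Terrace, Hollow, Spur, Mesa, Spur, Basin, Spur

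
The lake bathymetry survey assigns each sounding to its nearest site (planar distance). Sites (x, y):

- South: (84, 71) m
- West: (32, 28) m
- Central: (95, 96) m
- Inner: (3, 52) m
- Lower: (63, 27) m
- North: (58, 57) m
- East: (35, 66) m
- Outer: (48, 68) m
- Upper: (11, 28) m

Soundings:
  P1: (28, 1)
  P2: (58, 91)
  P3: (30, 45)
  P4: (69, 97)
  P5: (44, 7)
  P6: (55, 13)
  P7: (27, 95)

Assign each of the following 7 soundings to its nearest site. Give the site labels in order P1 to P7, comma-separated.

West, Outer, West, Central, West, Lower, East

P1 → West (d²=745.00)
P2 → Outer (d²=629.00)
P3 → West (d²=293.00)
P4 → Central (d²=677.00)
P5 → West (d²=585.00)
P6 → Lower (d²=260.00)
P7 → East (d²=905.00)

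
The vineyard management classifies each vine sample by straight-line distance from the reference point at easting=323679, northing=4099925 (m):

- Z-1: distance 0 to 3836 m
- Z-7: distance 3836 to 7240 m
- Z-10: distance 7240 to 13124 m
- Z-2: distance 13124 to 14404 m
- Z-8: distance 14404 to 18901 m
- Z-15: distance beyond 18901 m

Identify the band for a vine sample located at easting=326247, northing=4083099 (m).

Distance = √((326247−323679)² + (4083099−4099925)²) = √(6594624.000 + 283114276.000) = 17020.837 m.
14404 ≤ 17020.837 < 18901 → Z-8.

Z-8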